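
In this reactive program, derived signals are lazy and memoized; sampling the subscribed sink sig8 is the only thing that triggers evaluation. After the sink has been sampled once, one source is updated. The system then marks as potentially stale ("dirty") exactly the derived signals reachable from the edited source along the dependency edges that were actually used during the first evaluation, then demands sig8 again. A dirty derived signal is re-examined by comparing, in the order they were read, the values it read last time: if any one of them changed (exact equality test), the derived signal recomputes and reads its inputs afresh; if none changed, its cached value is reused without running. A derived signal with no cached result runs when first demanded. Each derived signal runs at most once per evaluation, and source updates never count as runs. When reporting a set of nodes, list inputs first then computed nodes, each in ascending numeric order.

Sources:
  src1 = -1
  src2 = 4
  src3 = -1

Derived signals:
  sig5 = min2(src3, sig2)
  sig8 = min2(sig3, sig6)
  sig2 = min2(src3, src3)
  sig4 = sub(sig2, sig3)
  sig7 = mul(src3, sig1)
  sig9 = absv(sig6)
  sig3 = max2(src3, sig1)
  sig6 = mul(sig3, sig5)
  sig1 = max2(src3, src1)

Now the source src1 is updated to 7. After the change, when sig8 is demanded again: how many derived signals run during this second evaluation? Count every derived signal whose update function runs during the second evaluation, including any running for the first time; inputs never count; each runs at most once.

4 derived signals run: sig1, sig3, sig6, sig8.

First demand of the output computes:
  sig1 = max2(-1, -1) = -1
  sig2 = min2(-1, -1) = -1
  sig3 = max2(-1, -1) = -1
  sig5 = min2(-1, -1) = -1
  sig6 = mul(-1, -1) = 1
  sig8 = min2(-1, 1) = -1

After the edit, cleaning proceeds:
  sig1: a read changed (src1 -1->7) — executes, giving 7.
  sig3: a read changed (sig1 -1->7) — executes, giving 7.
  sig6: a read changed (sig3 -1->7) — executes, giving -7.
  sig8: a read changed (sig3 -1->7; sig6 1->-7) — executes, giving -7.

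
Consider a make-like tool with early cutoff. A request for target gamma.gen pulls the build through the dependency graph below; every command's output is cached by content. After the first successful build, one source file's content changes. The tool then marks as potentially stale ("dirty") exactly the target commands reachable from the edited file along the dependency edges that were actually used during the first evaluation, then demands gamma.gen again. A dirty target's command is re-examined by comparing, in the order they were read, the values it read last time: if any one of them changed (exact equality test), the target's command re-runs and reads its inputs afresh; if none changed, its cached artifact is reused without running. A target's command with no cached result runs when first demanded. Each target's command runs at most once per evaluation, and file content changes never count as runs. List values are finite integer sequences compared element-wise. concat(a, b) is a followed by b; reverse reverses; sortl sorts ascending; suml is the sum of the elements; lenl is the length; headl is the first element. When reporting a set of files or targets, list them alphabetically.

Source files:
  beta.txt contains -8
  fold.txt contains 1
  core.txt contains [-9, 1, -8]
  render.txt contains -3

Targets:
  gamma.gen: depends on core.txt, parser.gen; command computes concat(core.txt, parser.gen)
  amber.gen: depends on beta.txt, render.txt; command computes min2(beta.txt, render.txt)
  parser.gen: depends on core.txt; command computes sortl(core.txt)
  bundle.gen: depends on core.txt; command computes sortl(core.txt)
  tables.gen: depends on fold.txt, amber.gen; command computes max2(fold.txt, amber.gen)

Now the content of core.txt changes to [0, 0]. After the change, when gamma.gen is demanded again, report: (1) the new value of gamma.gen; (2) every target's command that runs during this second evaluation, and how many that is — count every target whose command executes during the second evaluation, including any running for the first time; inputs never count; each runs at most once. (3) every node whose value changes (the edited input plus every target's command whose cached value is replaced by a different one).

First demand of the output computes:
  parser.gen = sortl([-9, 1, -8]) = [-9, -8, 1]
  gamma.gen = concat([-9, 1, -8], [-9, -8, 1]) = [-9, 1, -8, -9, -8, 1]

After the edit, cleaning proceeds:
  parser.gen: a read changed (core.txt [-9, 1, -8]->[0, 0]) — executes, giving [0, 0].
  gamma.gen: a read changed (core.txt [-9, 1, -8]->[0, 0]; parser.gen [-9, -8, 1]->[0, 0]) — executes, giving [0, 0, 0, 0].

Demanding gamma.gen again yields [0, 0, 0, 0].
2 target commands run: gamma.gen, parser.gen.
The nodes whose values change: core.txt, gamma.gen, parser.gen.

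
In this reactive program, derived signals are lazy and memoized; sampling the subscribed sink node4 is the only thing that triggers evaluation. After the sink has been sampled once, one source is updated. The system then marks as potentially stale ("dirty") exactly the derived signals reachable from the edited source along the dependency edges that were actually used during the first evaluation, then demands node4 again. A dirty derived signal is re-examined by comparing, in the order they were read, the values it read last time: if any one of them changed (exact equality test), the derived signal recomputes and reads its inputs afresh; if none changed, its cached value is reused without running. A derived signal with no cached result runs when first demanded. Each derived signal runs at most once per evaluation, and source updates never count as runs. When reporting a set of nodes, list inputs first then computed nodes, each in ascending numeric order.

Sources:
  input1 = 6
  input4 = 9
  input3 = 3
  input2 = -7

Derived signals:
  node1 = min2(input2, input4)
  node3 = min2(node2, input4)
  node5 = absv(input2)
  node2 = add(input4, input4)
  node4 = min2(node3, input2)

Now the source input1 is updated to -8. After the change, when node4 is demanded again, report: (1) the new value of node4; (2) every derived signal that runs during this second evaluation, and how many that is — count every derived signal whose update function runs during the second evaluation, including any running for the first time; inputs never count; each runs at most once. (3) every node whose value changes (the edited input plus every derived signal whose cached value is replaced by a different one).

Demanding node4 again yields -7.
0 derived signals run: none.
The nodes whose values change: input1.
Note the shortcut — nothing in the graph depends on input1 at all, so no recomputation happens.

First demand of the output computes:
  node2 = add(9, 9) = 18
  node3 = min2(18, 9) = 9
  node4 = min2(9, -7) = -7

After the edit, cleaning proceeds:
  no node depends on input1 at all; the second demand re-runs nothing.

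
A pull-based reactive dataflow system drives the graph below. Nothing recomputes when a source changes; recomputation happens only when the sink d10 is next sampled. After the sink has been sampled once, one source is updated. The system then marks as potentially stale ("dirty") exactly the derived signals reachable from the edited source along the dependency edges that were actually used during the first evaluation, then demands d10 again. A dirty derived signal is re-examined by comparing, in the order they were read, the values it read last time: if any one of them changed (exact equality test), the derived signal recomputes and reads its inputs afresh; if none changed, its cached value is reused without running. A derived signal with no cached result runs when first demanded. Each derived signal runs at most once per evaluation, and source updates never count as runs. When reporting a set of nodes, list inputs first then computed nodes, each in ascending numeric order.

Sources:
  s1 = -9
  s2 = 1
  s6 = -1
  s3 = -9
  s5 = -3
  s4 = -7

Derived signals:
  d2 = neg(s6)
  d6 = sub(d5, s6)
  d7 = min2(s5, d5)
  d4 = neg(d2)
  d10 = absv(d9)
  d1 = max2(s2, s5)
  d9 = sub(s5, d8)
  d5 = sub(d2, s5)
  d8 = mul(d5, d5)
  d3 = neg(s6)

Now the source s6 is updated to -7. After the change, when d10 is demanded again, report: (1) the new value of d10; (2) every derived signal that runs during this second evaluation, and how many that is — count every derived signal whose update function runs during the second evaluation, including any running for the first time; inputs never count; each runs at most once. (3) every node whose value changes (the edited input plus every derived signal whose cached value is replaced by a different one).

First evaluation (everything demanded from the output):
  d2 = neg(-1) = 1
  d5 = sub(1, -3) = 4
  d8 = mul(4, 4) = 16
  d9 = sub(-3, 16) = -19
  d10 = absv(-19) = 19

Propagation after the edit:
  d2: runs — s6 -1->-7; result 7.
  d5: runs — d2 1->7; result 10.
  d8: runs — d5 4->10; d5 4->10; result 100.
  d9: runs — d8 16->100; result -103.
  d10: runs — d9 -19->-103; result 103.

New value of d10: 103.
Derived signals that run: d2, d5, d8, d9, d10 — 5 in total.
Values that change: s6, d2, d5, d8, d9, d10.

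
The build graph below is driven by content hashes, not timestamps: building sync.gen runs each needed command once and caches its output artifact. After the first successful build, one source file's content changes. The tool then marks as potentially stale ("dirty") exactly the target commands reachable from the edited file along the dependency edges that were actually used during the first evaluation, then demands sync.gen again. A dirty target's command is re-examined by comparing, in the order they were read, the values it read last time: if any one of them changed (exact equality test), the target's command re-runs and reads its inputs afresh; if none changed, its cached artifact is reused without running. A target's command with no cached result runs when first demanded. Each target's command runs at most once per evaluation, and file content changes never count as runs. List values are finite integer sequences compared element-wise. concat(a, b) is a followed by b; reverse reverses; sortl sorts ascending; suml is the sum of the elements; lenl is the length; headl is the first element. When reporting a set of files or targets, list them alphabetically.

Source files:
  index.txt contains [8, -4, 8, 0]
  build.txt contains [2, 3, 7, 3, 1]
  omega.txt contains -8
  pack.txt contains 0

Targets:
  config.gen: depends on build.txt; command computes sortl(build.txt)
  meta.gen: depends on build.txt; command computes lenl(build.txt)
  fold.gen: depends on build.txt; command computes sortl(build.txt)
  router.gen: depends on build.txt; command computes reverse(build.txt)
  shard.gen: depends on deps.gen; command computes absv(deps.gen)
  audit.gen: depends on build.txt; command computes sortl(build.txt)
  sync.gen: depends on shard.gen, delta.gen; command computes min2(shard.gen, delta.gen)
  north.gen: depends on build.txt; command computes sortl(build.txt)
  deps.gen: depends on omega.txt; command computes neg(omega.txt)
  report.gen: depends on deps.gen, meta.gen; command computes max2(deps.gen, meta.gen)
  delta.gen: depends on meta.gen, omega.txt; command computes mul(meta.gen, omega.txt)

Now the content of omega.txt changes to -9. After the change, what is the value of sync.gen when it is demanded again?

Initial pass — values computed on the first demand:
  deps.gen = neg(-8) = 8
  meta.gen = lenl([2, 3, 7, 3, 1]) = 5
  delta.gen = mul(5, -8) = -40
  shard.gen = absv(8) = 8
  sync.gen = min2(8, -40) = -40

Second demand — change propagation:
  delta.gen: re-runs because omega.txt -8->-9; new result -45.
  deps.gen: re-runs because omega.txt -8->-9; new result 9.
  shard.gen: re-runs because deps.gen 8->9; new result 9.
  sync.gen: re-runs because shard.gen 8->9; delta.gen -40->-45; new result -45.

sync.gen now evaluates to -45.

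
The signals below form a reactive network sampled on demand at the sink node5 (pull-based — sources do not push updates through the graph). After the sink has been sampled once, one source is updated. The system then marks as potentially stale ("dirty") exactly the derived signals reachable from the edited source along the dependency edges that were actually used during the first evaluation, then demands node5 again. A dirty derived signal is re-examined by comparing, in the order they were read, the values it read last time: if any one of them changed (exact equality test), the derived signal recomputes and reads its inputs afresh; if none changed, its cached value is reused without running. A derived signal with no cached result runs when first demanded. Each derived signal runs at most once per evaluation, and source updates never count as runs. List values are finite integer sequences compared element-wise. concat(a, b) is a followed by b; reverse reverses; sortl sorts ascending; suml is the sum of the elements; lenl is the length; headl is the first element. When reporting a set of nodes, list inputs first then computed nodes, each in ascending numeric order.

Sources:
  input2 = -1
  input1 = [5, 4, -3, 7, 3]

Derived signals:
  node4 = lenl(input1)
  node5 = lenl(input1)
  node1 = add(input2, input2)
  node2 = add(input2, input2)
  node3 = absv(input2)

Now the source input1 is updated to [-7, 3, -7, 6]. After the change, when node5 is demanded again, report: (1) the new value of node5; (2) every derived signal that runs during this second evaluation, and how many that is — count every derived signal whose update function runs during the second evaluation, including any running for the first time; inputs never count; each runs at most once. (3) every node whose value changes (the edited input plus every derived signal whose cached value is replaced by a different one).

node5 now evaluates to 4.
Run set: node5 (1 run).
Changed values: input1, node5.

Initial pass — values computed on the first demand:
  node5 = lenl([5, 4, -3, 7, 3]) = 5

Second demand — change propagation:
  node5: re-runs because input1 [5, 4, -3, 7, 3]->[-7, 3, -7, 6]; new result 4.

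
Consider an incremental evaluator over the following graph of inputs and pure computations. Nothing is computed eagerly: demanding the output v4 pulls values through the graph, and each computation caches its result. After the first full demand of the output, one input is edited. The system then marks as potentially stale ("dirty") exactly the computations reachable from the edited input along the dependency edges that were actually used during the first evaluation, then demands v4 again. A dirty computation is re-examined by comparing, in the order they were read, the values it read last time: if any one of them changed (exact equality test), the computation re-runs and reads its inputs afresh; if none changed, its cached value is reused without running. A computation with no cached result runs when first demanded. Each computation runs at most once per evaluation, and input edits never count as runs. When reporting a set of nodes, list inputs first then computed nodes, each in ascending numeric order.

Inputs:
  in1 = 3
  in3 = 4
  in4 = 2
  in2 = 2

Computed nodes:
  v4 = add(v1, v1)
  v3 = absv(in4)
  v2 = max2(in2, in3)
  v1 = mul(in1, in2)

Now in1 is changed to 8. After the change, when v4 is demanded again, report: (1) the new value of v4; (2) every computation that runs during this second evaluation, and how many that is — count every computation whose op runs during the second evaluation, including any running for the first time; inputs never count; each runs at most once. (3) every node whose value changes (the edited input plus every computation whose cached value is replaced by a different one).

Initial pass — values computed on the first demand:
  v1 = mul(3, 2) = 6
  v4 = add(6, 6) = 12

Second demand — change propagation:
  v1: re-runs because in1 3->8; new result 16.
  v4: re-runs because v1 6->16; v1 6->16; new result 32.

v4 now evaluates to 32.
Run set: v1, v4 (2 run).
Changed values: in1, v1, v4.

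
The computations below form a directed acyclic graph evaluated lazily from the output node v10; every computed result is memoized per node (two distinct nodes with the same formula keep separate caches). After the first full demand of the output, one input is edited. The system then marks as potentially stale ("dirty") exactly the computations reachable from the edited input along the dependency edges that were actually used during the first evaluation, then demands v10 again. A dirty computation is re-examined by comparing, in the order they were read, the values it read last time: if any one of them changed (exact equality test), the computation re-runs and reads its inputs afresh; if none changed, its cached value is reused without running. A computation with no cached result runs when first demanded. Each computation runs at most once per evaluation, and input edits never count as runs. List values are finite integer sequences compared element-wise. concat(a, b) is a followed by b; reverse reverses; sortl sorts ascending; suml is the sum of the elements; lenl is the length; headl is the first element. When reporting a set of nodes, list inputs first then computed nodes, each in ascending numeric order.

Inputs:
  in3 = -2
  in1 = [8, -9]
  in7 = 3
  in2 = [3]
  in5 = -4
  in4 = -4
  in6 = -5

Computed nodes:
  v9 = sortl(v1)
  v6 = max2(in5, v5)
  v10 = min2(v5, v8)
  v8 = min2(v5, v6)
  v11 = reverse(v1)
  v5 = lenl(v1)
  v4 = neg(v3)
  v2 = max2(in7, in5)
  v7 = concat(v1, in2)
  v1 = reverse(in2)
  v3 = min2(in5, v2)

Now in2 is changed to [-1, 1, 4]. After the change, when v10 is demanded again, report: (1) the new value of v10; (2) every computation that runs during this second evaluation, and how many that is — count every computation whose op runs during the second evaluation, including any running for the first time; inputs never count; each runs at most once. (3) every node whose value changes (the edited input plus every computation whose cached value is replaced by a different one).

First demand of the output computes:
  v1 = reverse([3]) = [3]
  v5 = lenl([3]) = 1
  v6 = max2(-4, 1) = 1
  v8 = min2(1, 1) = 1
  v10 = min2(1, 1) = 1

After the edit, cleaning proceeds:
  v1: a read changed (in2 [3]->[-1, 1, 4]) — executes, giving [4, 1, -1].
  v5: a read changed (v1 [3]->[4, 1, -1]) — executes, giving 3.
  v6: a read changed (v5 1->3) — executes, giving 3.
  v8: a read changed (v5 1->3; v6 1->3) — executes, giving 3.
  v10: a read changed (v5 1->3; v8 1->3) — executes, giving 3.

Demanding v10 again yields 3.
5 computations run: v1, v5, v6, v8, v10.
The nodes whose values change: in2, v1, v5, v6, v8, v10.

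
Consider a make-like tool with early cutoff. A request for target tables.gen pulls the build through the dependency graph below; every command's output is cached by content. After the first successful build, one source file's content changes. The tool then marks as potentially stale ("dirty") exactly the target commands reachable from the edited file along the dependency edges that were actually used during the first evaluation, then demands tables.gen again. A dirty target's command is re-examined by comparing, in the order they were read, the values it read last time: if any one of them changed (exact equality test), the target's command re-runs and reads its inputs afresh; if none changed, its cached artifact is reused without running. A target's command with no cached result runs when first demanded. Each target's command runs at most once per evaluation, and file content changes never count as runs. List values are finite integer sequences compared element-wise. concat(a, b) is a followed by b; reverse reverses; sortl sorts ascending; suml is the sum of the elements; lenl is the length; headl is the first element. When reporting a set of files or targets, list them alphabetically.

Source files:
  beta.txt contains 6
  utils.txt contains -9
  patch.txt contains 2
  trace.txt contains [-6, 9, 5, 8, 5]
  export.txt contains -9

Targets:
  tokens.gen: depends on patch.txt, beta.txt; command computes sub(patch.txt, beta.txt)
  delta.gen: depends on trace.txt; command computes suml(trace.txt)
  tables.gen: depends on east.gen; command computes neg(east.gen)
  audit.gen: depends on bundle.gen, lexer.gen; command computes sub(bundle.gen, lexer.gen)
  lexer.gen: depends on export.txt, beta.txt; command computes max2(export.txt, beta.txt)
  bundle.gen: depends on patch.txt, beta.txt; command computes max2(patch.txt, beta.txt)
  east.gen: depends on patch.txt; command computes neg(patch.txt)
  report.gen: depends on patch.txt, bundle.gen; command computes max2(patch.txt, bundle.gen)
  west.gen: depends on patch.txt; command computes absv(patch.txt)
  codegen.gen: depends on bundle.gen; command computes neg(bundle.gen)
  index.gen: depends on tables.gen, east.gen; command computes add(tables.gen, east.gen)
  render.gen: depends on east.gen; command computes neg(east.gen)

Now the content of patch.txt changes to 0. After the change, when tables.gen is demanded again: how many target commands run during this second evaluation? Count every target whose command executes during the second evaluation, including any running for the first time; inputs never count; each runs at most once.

2 target commands run: east.gen, tables.gen.

First demand of the output computes:
  east.gen = neg(2) = -2
  tables.gen = neg(-2) = 2

After the edit, cleaning proceeds:
  east.gen: a read changed (patch.txt 2->0) — executes, giving 0.
  tables.gen: a read changed (east.gen -2->0) — executes, giving 0.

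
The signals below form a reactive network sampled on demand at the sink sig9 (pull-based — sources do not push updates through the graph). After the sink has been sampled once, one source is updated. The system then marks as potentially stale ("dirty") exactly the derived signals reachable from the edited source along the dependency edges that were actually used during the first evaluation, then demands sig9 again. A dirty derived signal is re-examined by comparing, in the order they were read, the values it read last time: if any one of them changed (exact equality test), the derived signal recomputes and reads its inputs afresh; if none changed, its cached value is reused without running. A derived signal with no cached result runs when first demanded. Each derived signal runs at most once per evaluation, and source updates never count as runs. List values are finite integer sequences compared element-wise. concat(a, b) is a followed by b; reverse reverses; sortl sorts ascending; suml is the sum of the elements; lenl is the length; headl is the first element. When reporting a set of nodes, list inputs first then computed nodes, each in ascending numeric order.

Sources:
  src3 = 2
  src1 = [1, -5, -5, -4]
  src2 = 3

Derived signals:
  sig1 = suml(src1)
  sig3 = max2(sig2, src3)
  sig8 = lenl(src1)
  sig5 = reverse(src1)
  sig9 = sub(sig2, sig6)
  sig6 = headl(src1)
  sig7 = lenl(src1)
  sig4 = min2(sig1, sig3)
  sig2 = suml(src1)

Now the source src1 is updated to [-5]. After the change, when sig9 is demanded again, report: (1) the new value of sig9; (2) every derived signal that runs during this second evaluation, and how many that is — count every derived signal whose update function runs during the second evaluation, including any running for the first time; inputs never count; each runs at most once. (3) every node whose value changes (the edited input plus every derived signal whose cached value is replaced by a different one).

Initial pass — values computed on the first demand:
  sig2 = suml([1, -5, -5, -4]) = -13
  sig6 = headl([1, -5, -5, -4]) = 1
  sig9 = sub(-13, 1) = -14

Second demand — change propagation:
  sig2: re-runs because src1 [1, -5, -5, -4]->[-5]; new result -5.
  sig6: re-runs because src1 [1, -5, -5, -4]->[-5]; new result -5.
  sig9: re-runs because sig2 -13->-5; sig6 1->-5; new result 0.

sig9 now evaluates to 0.
Run set: sig2, sig6, sig9 (3 run).
Changed values: src1, sig2, sig6, sig9.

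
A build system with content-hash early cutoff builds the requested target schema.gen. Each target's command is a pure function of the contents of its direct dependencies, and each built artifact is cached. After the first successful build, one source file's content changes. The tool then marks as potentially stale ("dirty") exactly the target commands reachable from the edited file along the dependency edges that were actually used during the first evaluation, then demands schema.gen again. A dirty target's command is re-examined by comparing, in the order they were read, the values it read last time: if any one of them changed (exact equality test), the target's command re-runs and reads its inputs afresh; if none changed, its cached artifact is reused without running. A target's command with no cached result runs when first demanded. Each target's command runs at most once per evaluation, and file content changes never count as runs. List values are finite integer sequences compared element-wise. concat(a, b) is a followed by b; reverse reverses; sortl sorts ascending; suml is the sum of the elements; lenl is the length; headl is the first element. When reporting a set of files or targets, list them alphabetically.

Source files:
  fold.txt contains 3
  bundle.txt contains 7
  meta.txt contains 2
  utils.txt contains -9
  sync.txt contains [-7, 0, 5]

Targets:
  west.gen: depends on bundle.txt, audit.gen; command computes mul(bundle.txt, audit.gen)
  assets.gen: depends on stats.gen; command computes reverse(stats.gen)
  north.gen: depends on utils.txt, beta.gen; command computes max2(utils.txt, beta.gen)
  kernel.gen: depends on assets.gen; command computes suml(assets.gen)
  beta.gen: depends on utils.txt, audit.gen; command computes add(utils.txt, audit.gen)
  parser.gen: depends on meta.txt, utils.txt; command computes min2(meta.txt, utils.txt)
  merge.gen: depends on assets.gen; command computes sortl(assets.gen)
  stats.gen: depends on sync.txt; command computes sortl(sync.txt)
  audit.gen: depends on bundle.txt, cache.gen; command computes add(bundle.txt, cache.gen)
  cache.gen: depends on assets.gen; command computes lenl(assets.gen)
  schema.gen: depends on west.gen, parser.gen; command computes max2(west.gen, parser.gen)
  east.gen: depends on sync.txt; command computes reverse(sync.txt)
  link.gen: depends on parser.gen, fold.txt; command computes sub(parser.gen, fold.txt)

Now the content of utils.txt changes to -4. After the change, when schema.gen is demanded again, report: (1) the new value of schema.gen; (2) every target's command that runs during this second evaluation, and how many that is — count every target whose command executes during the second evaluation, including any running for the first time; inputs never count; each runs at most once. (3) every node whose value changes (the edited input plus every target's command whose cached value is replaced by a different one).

New value of schema.gen: 70.
Target commands that run: parser.gen, schema.gen — 2 in total.
Values that change: parser.gen, utils.txt.

First evaluation (everything demanded from the output):
  parser.gen = min2(2, -9) = -9
  stats.gen = sortl([-7, 0, 5]) = [-7, 0, 5]
  assets.gen = reverse([-7, 0, 5]) = [5, 0, -7]
  cache.gen = lenl([5, 0, -7]) = 3
  audit.gen = add(7, 3) = 10
  west.gen = mul(7, 10) = 70
  schema.gen = max2(70, -9) = 70

Propagation after the edit:
  parser.gen: runs — utils.txt -9->-4; result -4.
  schema.gen: runs — parser.gen -9->-4; result 70 (same value as before).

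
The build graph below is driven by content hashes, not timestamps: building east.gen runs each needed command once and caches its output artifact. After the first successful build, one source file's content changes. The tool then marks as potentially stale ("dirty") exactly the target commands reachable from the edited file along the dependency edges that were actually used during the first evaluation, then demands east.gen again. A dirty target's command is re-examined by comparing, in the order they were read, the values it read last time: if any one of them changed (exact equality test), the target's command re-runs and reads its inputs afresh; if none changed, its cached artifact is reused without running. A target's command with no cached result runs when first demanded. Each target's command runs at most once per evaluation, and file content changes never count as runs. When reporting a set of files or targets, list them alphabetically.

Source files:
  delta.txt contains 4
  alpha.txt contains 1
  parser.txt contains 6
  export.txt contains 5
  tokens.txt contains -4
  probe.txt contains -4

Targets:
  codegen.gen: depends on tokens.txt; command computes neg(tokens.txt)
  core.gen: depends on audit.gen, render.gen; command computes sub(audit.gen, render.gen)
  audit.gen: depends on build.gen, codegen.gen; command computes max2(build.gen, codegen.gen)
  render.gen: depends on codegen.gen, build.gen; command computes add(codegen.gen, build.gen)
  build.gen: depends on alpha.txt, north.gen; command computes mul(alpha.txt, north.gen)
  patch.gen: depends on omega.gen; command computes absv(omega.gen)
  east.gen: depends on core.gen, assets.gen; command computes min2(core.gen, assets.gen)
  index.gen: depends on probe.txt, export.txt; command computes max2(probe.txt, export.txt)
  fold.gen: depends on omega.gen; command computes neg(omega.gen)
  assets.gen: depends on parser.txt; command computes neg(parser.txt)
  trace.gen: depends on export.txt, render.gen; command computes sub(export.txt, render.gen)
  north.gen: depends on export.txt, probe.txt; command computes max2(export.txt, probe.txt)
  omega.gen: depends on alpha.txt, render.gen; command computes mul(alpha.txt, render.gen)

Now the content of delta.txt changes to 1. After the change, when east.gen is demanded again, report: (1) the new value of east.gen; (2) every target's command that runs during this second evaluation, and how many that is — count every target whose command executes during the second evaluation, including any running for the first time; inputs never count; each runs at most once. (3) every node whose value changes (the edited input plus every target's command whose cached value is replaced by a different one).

east.gen now evaluates to -6.
Run set: none (0 run).
Changed values: delta.txt.
The important point: nothing the output needs ever reads delta.txt, so the edit is invisible to it.

Initial pass — values computed on the first demand:
  assets.gen = neg(6) = -6
  codegen.gen = neg(-4) = 4
  north.gen = max2(5, -4) = 5
  build.gen = mul(1, 5) = 5
  audit.gen = max2(5, 4) = 5
  render.gen = add(4, 5) = 9
  core.gen = sub(5, 9) = -4
  east.gen = min2(-4, -6) = -6

Second demand — change propagation:
  no demanded computation ever read delta.txt, so the edit dirties nothing and nothing runs.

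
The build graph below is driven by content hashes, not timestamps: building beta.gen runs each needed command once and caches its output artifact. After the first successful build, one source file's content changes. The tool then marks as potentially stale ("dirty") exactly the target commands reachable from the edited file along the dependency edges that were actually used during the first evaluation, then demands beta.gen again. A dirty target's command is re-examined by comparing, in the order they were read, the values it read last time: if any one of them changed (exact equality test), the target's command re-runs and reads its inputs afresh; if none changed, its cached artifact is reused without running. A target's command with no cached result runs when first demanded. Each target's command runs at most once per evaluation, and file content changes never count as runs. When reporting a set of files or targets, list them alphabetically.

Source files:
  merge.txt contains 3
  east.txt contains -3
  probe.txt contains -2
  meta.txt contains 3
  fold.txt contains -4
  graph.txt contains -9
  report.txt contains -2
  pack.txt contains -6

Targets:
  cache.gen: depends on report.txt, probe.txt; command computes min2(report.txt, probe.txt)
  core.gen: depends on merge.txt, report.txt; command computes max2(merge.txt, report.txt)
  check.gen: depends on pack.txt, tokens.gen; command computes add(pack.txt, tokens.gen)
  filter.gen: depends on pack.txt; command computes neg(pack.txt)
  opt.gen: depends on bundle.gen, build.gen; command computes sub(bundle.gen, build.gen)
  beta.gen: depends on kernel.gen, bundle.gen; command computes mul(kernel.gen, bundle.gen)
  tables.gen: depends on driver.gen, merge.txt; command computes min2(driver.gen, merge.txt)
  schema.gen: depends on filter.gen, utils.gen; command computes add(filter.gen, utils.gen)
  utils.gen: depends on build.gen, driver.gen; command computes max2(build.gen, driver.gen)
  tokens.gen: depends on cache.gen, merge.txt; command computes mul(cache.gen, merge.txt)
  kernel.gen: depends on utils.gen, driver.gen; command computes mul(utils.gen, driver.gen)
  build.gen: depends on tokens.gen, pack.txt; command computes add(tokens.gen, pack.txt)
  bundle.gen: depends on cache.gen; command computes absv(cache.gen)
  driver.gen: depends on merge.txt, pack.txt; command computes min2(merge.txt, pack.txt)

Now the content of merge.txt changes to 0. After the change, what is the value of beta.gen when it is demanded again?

Initial pass — values computed on the first demand:
  cache.gen = min2(-2, -2) = -2
  bundle.gen = absv(-2) = 2
  driver.gen = min2(3, -6) = -6
  tokens.gen = mul(-2, 3) = -6
  build.gen = add(-6, -6) = -12
  utils.gen = max2(-12, -6) = -6
  kernel.gen = mul(-6, -6) = 36
  beta.gen = mul(36, 2) = 72

Second demand — change propagation:
  driver.gen: re-runs because merge.txt 3->0; new result -6 (unchanged).
  tokens.gen: re-runs because merge.txt 3->0; new result 0.
  build.gen: re-runs because tokens.gen -6->0; new result -6.
  utils.gen: re-runs because build.gen -12->-6; new result -6 (unchanged).
  kernel.gen: re-examined; everything it read last time is the same (utils.gen unchanged, driver.gen unchanged) — cache 36 kept, no run.
  beta.gen: re-examined; everything it read last time is the same (kernel.gen unchanged, bundle.gen unchanged) — cache 72 kept, no run.

The important point: at kernel.gen every value read last time is unchanged, so the dirty flag clears without a run.

beta.gen now evaluates to 72.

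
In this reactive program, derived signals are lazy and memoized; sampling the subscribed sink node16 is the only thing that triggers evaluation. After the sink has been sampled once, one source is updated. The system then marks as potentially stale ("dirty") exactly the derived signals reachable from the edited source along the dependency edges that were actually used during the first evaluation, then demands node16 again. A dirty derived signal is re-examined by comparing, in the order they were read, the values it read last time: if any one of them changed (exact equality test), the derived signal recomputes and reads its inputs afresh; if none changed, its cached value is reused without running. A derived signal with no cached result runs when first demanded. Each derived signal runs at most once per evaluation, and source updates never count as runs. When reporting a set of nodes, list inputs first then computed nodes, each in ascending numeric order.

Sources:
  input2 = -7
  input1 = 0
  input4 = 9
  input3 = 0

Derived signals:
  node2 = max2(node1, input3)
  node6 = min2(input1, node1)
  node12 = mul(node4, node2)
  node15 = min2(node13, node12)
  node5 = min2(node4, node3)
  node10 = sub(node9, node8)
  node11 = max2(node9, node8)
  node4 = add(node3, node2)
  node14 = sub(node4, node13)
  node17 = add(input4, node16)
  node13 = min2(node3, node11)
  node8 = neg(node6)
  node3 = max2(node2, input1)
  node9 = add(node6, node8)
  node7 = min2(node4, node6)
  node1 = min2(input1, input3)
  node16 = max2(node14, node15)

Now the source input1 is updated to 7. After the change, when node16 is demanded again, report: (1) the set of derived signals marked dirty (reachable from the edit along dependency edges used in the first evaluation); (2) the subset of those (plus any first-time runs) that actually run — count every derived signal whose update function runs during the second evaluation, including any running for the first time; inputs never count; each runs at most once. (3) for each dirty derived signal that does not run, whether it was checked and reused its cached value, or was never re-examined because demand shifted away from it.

First demand of the output computes:
  node1 = min2(0, 0) = 0
  node2 = max2(0, 0) = 0
  node3 = max2(0, 0) = 0
  node4 = add(0, 0) = 0
  node6 = min2(0, 0) = 0
  node8 = neg(0) = 0
  node9 = add(0, 0) = 0
  node11 = max2(0, 0) = 0
  node12 = mul(0, 0) = 0
  node13 = min2(0, 0) = 0
  node14 = sub(0, 0) = 0
  node15 = min2(0, 0) = 0
  node16 = max2(0, 0) = 0

After the edit, cleaning proceeds:
  node1: a read changed (input1 0->7) — executes, giving 0 — identical to its old value.
  node2: dirty, but its reads are unchanged (node1 unchanged, input3 unchanged); cached 0 stands.
  node3: a read changed (input1 0->7) — executes, giving 7.
  node4: a read changed (node3 0->7) — executes, giving 7.
  node6: a read changed (input1 0->7) — executes, giving 0 — identical to its old value.
  node8: dirty, but its reads are unchanged (node6 unchanged); cached 0 stands.
  node9: dirty, but its reads are unchanged (node6 unchanged, node8 unchanged); cached 0 stands.
  node11: dirty, but its reads are unchanged (node9 unchanged, node8 unchanged); cached 0 stands.
  node12: a read changed (node4 0->7) — executes, giving 0 — identical to its old value.
  node13: a read changed (node3 0->7) — executes, giving 0 — identical to its old value.
  node14: a read changed (node4 0->7) — executes, giving 7.
  node15: dirty, but its reads are unchanged (node13 unchanged, node12 unchanged); cached 0 stands.
  node16: a read changed (node14 0->7) — executes, giving 7.

Note where the cutoff bites: node2 is checked, finds nothing changed, and keeps its cache.

The edit dirties: node1, node2, node3, node4, node6, node8, node9, node11, node12, node13, node14, node15, node16.
8 derived signals run: node1, node3, node4, node6, node12, node13, node14, node16.
Cache hits after checking: node2, node8, node9, node11, node15.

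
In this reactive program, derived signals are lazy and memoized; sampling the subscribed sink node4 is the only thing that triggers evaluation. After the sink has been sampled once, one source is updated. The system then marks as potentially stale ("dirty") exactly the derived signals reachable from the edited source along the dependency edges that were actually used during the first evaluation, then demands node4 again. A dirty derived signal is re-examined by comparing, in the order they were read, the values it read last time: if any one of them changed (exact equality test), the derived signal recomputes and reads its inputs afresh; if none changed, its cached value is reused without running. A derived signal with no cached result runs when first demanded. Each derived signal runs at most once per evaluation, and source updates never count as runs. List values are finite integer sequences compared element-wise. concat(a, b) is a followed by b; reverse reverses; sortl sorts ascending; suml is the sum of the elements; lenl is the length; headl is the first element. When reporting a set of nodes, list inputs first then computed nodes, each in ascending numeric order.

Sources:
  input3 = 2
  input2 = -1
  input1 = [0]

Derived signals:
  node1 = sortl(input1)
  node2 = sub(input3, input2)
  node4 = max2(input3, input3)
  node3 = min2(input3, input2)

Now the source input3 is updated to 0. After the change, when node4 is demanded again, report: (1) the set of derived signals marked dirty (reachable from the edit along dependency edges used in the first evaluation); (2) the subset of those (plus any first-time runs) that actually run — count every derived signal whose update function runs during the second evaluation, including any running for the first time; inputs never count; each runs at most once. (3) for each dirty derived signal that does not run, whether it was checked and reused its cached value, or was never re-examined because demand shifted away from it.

The edit dirties: node4.
1 derived signals run: node4.
No dirty derived signal escaped a run.

First demand of the output computes:
  node4 = max2(2, 2) = 2

After the edit, cleaning proceeds:
  node4: a read changed (input3 2->0; input3 2->0) — executes, giving 0.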